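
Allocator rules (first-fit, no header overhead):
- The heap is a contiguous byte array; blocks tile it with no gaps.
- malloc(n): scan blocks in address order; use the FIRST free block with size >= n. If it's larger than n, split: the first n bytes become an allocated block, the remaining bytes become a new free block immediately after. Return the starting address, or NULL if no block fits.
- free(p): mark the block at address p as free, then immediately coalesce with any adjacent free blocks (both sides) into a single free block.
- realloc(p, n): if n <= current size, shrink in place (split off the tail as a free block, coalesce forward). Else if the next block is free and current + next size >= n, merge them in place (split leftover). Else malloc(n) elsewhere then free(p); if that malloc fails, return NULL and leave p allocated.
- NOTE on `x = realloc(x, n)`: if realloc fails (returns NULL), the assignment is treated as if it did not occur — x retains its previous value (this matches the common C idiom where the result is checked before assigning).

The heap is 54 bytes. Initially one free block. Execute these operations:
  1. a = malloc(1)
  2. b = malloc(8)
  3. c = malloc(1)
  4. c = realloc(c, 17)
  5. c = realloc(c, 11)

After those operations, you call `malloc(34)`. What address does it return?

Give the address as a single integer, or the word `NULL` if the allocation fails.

Answer: 20

Derivation:
Op 1: a = malloc(1) -> a = 0; heap: [0-0 ALLOC][1-53 FREE]
Op 2: b = malloc(8) -> b = 1; heap: [0-0 ALLOC][1-8 ALLOC][9-53 FREE]
Op 3: c = malloc(1) -> c = 9; heap: [0-0 ALLOC][1-8 ALLOC][9-9 ALLOC][10-53 FREE]
Op 4: c = realloc(c, 17) -> c = 9; heap: [0-0 ALLOC][1-8 ALLOC][9-25 ALLOC][26-53 FREE]
Op 5: c = realloc(c, 11) -> c = 9; heap: [0-0 ALLOC][1-8 ALLOC][9-19 ALLOC][20-53 FREE]
malloc(34): first-fit scan over [0-0 ALLOC][1-8 ALLOC][9-19 ALLOC][20-53 FREE] -> 20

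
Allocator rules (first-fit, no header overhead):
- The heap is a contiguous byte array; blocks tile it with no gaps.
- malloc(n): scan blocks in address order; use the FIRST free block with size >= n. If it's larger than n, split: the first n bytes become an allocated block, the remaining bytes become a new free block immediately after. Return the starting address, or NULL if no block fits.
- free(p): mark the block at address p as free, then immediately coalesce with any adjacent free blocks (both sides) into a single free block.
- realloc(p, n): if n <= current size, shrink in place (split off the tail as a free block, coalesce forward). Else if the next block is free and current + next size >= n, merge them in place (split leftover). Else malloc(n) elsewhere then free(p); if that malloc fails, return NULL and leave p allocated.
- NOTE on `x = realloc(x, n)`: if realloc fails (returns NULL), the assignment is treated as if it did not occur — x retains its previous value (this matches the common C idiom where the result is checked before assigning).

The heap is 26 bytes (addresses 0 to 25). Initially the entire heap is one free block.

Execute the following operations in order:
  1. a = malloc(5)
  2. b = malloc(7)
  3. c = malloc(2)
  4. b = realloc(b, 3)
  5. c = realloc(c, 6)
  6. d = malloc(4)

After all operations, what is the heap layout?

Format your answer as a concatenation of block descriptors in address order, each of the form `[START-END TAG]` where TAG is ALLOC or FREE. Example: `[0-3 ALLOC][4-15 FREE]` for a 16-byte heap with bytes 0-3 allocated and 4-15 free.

Answer: [0-4 ALLOC][5-7 ALLOC][8-11 ALLOC][12-17 ALLOC][18-25 FREE]

Derivation:
Op 1: a = malloc(5) -> a = 0; heap: [0-4 ALLOC][5-25 FREE]
Op 2: b = malloc(7) -> b = 5; heap: [0-4 ALLOC][5-11 ALLOC][12-25 FREE]
Op 3: c = malloc(2) -> c = 12; heap: [0-4 ALLOC][5-11 ALLOC][12-13 ALLOC][14-25 FREE]
Op 4: b = realloc(b, 3) -> b = 5; heap: [0-4 ALLOC][5-7 ALLOC][8-11 FREE][12-13 ALLOC][14-25 FREE]
Op 5: c = realloc(c, 6) -> c = 12; heap: [0-4 ALLOC][5-7 ALLOC][8-11 FREE][12-17 ALLOC][18-25 FREE]
Op 6: d = malloc(4) -> d = 8; heap: [0-4 ALLOC][5-7 ALLOC][8-11 ALLOC][12-17 ALLOC][18-25 FREE]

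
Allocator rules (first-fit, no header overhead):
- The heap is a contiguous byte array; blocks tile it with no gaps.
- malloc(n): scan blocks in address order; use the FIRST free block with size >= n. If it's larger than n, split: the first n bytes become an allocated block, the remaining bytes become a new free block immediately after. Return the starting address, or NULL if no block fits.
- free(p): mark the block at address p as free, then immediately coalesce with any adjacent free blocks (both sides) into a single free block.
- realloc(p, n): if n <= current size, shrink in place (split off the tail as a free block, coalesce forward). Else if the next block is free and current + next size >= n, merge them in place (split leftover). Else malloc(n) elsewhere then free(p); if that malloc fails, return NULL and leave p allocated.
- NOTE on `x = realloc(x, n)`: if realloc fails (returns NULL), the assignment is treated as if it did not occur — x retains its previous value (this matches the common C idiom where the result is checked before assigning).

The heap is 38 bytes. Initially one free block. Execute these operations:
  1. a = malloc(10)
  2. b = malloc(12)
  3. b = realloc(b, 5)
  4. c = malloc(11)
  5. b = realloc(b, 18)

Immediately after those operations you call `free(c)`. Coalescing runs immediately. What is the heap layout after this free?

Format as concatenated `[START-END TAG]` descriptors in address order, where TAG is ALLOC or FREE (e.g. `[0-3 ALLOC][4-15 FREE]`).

Op 1: a = malloc(10) -> a = 0; heap: [0-9 ALLOC][10-37 FREE]
Op 2: b = malloc(12) -> b = 10; heap: [0-9 ALLOC][10-21 ALLOC][22-37 FREE]
Op 3: b = realloc(b, 5) -> b = 10; heap: [0-9 ALLOC][10-14 ALLOC][15-37 FREE]
Op 4: c = malloc(11) -> c = 15; heap: [0-9 ALLOC][10-14 ALLOC][15-25 ALLOC][26-37 FREE]
Op 5: b = realloc(b, 18) -> NULL (b unchanged); heap: [0-9 ALLOC][10-14 ALLOC][15-25 ALLOC][26-37 FREE]
free(c): c = 15 -> block [15-25 ALLOC]; mark free, coalesce with adjacent free neighbors -> [0-9 ALLOC][10-14 ALLOC][15-37 FREE]

Answer: [0-9 ALLOC][10-14 ALLOC][15-37 FREE]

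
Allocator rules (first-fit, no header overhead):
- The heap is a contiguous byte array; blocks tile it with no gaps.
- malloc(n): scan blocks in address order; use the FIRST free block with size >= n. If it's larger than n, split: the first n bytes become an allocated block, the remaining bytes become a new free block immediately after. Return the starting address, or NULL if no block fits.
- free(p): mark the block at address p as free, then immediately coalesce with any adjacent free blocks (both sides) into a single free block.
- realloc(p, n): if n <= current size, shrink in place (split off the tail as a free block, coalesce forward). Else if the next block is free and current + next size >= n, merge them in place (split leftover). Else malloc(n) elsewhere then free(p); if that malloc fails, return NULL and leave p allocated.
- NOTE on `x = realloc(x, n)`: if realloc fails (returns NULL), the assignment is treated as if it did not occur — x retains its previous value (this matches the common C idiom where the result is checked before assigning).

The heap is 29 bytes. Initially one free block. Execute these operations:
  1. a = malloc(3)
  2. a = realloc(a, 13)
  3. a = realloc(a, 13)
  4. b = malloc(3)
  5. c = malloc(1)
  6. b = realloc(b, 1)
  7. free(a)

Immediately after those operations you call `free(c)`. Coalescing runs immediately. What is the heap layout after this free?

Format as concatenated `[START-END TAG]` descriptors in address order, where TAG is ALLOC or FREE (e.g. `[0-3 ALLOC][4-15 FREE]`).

Answer: [0-12 FREE][13-13 ALLOC][14-28 FREE]

Derivation:
Op 1: a = malloc(3) -> a = 0; heap: [0-2 ALLOC][3-28 FREE]
Op 2: a = realloc(a, 13) -> a = 0; heap: [0-12 ALLOC][13-28 FREE]
Op 3: a = realloc(a, 13) -> a = 0; heap: [0-12 ALLOC][13-28 FREE]
Op 4: b = malloc(3) -> b = 13; heap: [0-12 ALLOC][13-15 ALLOC][16-28 FREE]
Op 5: c = malloc(1) -> c = 16; heap: [0-12 ALLOC][13-15 ALLOC][16-16 ALLOC][17-28 FREE]
Op 6: b = realloc(b, 1) -> b = 13; heap: [0-12 ALLOC][13-13 ALLOC][14-15 FREE][16-16 ALLOC][17-28 FREE]
Op 7: free(a) -> (freed a); heap: [0-12 FREE][13-13 ALLOC][14-15 FREE][16-16 ALLOC][17-28 FREE]
free(c): c = 16 -> block [16-16 ALLOC]; mark free, coalesce with adjacent free neighbors -> [0-12 FREE][13-13 ALLOC][14-28 FREE]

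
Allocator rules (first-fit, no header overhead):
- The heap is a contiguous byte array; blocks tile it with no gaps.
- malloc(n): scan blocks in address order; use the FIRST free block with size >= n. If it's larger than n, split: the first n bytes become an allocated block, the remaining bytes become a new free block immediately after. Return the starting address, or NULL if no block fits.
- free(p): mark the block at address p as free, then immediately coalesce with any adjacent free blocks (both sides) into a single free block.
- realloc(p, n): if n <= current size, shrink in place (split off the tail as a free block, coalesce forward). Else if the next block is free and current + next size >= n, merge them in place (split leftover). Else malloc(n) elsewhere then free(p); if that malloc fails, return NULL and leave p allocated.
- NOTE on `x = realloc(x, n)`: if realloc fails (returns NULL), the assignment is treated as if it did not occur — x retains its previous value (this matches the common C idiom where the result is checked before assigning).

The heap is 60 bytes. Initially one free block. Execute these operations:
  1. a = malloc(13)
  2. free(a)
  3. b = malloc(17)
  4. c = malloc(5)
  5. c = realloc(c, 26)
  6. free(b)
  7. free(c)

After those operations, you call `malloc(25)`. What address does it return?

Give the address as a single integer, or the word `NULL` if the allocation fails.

Op 1: a = malloc(13) -> a = 0; heap: [0-12 ALLOC][13-59 FREE]
Op 2: free(a) -> (freed a); heap: [0-59 FREE]
Op 3: b = malloc(17) -> b = 0; heap: [0-16 ALLOC][17-59 FREE]
Op 4: c = malloc(5) -> c = 17; heap: [0-16 ALLOC][17-21 ALLOC][22-59 FREE]
Op 5: c = realloc(c, 26) -> c = 17; heap: [0-16 ALLOC][17-42 ALLOC][43-59 FREE]
Op 6: free(b) -> (freed b); heap: [0-16 FREE][17-42 ALLOC][43-59 FREE]
Op 7: free(c) -> (freed c); heap: [0-59 FREE]
malloc(25): first-fit scan over [0-59 FREE] -> 0

Answer: 0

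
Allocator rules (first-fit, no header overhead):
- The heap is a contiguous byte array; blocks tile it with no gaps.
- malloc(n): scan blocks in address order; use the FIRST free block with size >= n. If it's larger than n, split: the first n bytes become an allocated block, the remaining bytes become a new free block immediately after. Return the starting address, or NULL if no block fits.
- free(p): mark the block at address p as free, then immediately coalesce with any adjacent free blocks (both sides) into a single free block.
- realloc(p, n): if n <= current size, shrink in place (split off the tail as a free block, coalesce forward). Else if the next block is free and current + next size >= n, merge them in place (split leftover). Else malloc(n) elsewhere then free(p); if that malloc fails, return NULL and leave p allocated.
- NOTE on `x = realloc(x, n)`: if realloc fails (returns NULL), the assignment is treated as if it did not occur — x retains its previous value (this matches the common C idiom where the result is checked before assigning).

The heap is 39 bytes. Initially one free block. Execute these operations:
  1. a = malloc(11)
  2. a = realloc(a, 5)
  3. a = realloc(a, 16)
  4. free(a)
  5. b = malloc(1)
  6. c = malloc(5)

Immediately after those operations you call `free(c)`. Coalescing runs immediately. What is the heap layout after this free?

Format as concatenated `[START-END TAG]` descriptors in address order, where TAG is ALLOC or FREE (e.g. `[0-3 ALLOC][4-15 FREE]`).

Answer: [0-0 ALLOC][1-38 FREE]

Derivation:
Op 1: a = malloc(11) -> a = 0; heap: [0-10 ALLOC][11-38 FREE]
Op 2: a = realloc(a, 5) -> a = 0; heap: [0-4 ALLOC][5-38 FREE]
Op 3: a = realloc(a, 16) -> a = 0; heap: [0-15 ALLOC][16-38 FREE]
Op 4: free(a) -> (freed a); heap: [0-38 FREE]
Op 5: b = malloc(1) -> b = 0; heap: [0-0 ALLOC][1-38 FREE]
Op 6: c = malloc(5) -> c = 1; heap: [0-0 ALLOC][1-5 ALLOC][6-38 FREE]
free(c): c = 1 -> block [1-5 ALLOC]; mark free, coalesce with adjacent free neighbors -> [0-0 ALLOC][1-38 FREE]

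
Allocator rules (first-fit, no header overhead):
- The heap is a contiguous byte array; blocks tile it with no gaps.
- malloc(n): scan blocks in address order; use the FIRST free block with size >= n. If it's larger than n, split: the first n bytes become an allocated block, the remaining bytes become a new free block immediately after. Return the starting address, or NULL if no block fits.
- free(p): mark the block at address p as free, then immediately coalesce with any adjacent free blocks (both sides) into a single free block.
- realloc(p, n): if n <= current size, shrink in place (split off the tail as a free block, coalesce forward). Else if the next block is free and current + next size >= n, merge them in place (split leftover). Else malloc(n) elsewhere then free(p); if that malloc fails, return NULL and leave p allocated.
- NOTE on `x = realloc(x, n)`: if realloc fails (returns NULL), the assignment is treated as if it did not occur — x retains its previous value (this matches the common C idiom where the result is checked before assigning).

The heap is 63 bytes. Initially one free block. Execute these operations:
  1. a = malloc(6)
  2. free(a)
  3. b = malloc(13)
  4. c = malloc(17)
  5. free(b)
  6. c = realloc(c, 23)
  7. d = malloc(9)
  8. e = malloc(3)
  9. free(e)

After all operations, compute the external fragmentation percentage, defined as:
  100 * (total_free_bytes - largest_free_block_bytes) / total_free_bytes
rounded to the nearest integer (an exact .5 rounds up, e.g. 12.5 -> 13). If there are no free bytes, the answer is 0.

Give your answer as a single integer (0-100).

Answer: 13

Derivation:
Op 1: a = malloc(6) -> a = 0; heap: [0-5 ALLOC][6-62 FREE]
Op 2: free(a) -> (freed a); heap: [0-62 FREE]
Op 3: b = malloc(13) -> b = 0; heap: [0-12 ALLOC][13-62 FREE]
Op 4: c = malloc(17) -> c = 13; heap: [0-12 ALLOC][13-29 ALLOC][30-62 FREE]
Op 5: free(b) -> (freed b); heap: [0-12 FREE][13-29 ALLOC][30-62 FREE]
Op 6: c = realloc(c, 23) -> c = 13; heap: [0-12 FREE][13-35 ALLOC][36-62 FREE]
Op 7: d = malloc(9) -> d = 0; heap: [0-8 ALLOC][9-12 FREE][13-35 ALLOC][36-62 FREE]
Op 8: e = malloc(3) -> e = 9; heap: [0-8 ALLOC][9-11 ALLOC][12-12 FREE][13-35 ALLOC][36-62 FREE]
Op 9: free(e) -> (freed e); heap: [0-8 ALLOC][9-12 FREE][13-35 ALLOC][36-62 FREE]
Free blocks: [4 27] total_free=31 largest=27 -> 100*(31-27)/31 = 400/31 ≈ 12.903 -> rounds to 13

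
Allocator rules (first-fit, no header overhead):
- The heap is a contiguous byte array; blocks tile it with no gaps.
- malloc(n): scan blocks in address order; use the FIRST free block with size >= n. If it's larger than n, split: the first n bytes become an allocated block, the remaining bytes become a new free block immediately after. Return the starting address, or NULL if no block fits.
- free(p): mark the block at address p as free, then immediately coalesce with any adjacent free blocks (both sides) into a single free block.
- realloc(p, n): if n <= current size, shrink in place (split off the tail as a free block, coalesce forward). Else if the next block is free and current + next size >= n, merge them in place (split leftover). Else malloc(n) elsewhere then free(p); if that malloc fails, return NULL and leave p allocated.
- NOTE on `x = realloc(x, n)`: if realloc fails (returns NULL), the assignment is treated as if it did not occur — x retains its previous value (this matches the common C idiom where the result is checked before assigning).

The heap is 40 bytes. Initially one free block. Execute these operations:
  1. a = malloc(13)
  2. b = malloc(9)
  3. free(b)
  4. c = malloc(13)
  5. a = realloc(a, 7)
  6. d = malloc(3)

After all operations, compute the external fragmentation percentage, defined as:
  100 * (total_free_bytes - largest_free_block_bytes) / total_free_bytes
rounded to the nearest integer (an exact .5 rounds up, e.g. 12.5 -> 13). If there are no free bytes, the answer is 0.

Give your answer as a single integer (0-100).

Answer: 18

Derivation:
Op 1: a = malloc(13) -> a = 0; heap: [0-12 ALLOC][13-39 FREE]
Op 2: b = malloc(9) -> b = 13; heap: [0-12 ALLOC][13-21 ALLOC][22-39 FREE]
Op 3: free(b) -> (freed b); heap: [0-12 ALLOC][13-39 FREE]
Op 4: c = malloc(13) -> c = 13; heap: [0-12 ALLOC][13-25 ALLOC][26-39 FREE]
Op 5: a = realloc(a, 7) -> a = 0; heap: [0-6 ALLOC][7-12 FREE][13-25 ALLOC][26-39 FREE]
Op 6: d = malloc(3) -> d = 7; heap: [0-6 ALLOC][7-9 ALLOC][10-12 FREE][13-25 ALLOC][26-39 FREE]
Free blocks: [3 14] total_free=17 largest=14 -> 100*(17-14)/17 = 300/17 ≈ 17.647 -> rounds to 18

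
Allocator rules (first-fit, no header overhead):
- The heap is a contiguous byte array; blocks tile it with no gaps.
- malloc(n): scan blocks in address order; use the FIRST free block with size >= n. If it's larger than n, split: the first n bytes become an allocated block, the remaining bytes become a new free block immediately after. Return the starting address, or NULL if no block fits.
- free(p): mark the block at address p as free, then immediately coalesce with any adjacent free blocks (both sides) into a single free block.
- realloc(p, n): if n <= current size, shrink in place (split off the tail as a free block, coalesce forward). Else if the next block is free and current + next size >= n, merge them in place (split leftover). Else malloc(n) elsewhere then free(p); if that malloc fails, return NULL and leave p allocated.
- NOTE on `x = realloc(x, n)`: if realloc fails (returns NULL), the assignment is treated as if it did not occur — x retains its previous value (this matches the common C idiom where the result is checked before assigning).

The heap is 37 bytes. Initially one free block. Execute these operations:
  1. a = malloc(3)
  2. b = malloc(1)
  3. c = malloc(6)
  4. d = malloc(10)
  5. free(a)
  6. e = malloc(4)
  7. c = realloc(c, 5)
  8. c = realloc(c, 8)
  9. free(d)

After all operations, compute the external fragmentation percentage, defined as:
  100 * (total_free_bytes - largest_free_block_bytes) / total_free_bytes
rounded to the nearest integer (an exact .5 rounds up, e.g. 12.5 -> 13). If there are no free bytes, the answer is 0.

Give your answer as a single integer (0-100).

Answer: 33

Derivation:
Op 1: a = malloc(3) -> a = 0; heap: [0-2 ALLOC][3-36 FREE]
Op 2: b = malloc(1) -> b = 3; heap: [0-2 ALLOC][3-3 ALLOC][4-36 FREE]
Op 3: c = malloc(6) -> c = 4; heap: [0-2 ALLOC][3-3 ALLOC][4-9 ALLOC][10-36 FREE]
Op 4: d = malloc(10) -> d = 10; heap: [0-2 ALLOC][3-3 ALLOC][4-9 ALLOC][10-19 ALLOC][20-36 FREE]
Op 5: free(a) -> (freed a); heap: [0-2 FREE][3-3 ALLOC][4-9 ALLOC][10-19 ALLOC][20-36 FREE]
Op 6: e = malloc(4) -> e = 20; heap: [0-2 FREE][3-3 ALLOC][4-9 ALLOC][10-19 ALLOC][20-23 ALLOC][24-36 FREE]
Op 7: c = realloc(c, 5) -> c = 4; heap: [0-2 FREE][3-3 ALLOC][4-8 ALLOC][9-9 FREE][10-19 ALLOC][20-23 ALLOC][24-36 FREE]
Op 8: c = realloc(c, 8) -> c = 24; heap: [0-2 FREE][3-3 ALLOC][4-9 FREE][10-19 ALLOC][20-23 ALLOC][24-31 ALLOC][32-36 FREE]
Op 9: free(d) -> (freed d); heap: [0-2 FREE][3-3 ALLOC][4-19 FREE][20-23 ALLOC][24-31 ALLOC][32-36 FREE]
Free blocks: [3 16 5] total_free=24 largest=16 -> 100*(24-16)/24 = 800/24 ≈ 33.333 -> rounds to 33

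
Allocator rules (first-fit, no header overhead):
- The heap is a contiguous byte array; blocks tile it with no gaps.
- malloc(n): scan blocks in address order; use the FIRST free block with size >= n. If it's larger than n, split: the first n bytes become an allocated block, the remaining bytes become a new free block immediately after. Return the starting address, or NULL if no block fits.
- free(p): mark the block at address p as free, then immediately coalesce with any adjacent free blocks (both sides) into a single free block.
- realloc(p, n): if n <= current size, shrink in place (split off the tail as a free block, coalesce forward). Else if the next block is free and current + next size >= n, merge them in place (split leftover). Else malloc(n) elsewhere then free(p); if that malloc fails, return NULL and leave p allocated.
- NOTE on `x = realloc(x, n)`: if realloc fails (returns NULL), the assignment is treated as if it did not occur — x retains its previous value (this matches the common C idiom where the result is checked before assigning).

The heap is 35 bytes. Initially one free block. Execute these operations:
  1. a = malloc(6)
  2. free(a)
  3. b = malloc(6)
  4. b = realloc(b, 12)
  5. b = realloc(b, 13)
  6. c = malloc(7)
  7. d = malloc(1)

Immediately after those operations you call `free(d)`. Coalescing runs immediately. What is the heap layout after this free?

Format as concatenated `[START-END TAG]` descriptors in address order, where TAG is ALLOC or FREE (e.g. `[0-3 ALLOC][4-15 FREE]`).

Answer: [0-12 ALLOC][13-19 ALLOC][20-34 FREE]

Derivation:
Op 1: a = malloc(6) -> a = 0; heap: [0-5 ALLOC][6-34 FREE]
Op 2: free(a) -> (freed a); heap: [0-34 FREE]
Op 3: b = malloc(6) -> b = 0; heap: [0-5 ALLOC][6-34 FREE]
Op 4: b = realloc(b, 12) -> b = 0; heap: [0-11 ALLOC][12-34 FREE]
Op 5: b = realloc(b, 13) -> b = 0; heap: [0-12 ALLOC][13-34 FREE]
Op 6: c = malloc(7) -> c = 13; heap: [0-12 ALLOC][13-19 ALLOC][20-34 FREE]
Op 7: d = malloc(1) -> d = 20; heap: [0-12 ALLOC][13-19 ALLOC][20-20 ALLOC][21-34 FREE]
free(d): d = 20 -> block [20-20 ALLOC]; mark free, coalesce with adjacent free neighbors -> [0-12 ALLOC][13-19 ALLOC][20-34 FREE]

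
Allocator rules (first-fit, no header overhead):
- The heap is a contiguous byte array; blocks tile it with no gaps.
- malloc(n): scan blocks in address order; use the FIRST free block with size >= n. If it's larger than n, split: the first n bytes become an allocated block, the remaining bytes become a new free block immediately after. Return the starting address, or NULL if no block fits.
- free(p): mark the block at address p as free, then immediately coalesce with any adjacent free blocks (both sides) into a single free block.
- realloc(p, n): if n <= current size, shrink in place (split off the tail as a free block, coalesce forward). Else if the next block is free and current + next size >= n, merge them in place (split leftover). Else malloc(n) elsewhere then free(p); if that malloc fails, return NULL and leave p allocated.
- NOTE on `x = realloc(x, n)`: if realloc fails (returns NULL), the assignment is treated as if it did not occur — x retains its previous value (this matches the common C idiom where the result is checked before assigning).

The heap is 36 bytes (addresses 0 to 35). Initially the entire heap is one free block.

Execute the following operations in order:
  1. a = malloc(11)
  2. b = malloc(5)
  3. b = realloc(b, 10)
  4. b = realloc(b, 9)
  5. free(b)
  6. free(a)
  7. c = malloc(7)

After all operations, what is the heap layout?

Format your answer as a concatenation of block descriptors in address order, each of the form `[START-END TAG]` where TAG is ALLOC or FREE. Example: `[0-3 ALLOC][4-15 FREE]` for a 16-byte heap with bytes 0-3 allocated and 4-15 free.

Answer: [0-6 ALLOC][7-35 FREE]

Derivation:
Op 1: a = malloc(11) -> a = 0; heap: [0-10 ALLOC][11-35 FREE]
Op 2: b = malloc(5) -> b = 11; heap: [0-10 ALLOC][11-15 ALLOC][16-35 FREE]
Op 3: b = realloc(b, 10) -> b = 11; heap: [0-10 ALLOC][11-20 ALLOC][21-35 FREE]
Op 4: b = realloc(b, 9) -> b = 11; heap: [0-10 ALLOC][11-19 ALLOC][20-35 FREE]
Op 5: free(b) -> (freed b); heap: [0-10 ALLOC][11-35 FREE]
Op 6: free(a) -> (freed a); heap: [0-35 FREE]
Op 7: c = malloc(7) -> c = 0; heap: [0-6 ALLOC][7-35 FREE]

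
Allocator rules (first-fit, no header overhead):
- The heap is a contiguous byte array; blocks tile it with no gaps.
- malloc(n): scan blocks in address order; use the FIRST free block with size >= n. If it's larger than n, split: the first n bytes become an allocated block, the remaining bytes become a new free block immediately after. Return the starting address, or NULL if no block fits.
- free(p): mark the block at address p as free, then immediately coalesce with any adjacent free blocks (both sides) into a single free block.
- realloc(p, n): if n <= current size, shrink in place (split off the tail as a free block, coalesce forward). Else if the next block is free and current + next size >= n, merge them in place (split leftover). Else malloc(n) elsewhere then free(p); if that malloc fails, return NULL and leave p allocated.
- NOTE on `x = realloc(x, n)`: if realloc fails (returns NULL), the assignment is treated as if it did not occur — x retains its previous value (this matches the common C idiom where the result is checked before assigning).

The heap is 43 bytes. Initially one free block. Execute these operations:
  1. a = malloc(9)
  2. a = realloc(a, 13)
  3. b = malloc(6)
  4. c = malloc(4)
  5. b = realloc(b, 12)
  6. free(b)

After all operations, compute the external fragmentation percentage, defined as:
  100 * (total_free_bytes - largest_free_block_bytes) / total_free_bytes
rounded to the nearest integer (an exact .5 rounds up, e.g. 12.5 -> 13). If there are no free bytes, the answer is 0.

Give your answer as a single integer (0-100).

Answer: 23

Derivation:
Op 1: a = malloc(9) -> a = 0; heap: [0-8 ALLOC][9-42 FREE]
Op 2: a = realloc(a, 13) -> a = 0; heap: [0-12 ALLOC][13-42 FREE]
Op 3: b = malloc(6) -> b = 13; heap: [0-12 ALLOC][13-18 ALLOC][19-42 FREE]
Op 4: c = malloc(4) -> c = 19; heap: [0-12 ALLOC][13-18 ALLOC][19-22 ALLOC][23-42 FREE]
Op 5: b = realloc(b, 12) -> b = 23; heap: [0-12 ALLOC][13-18 FREE][19-22 ALLOC][23-34 ALLOC][35-42 FREE]
Op 6: free(b) -> (freed b); heap: [0-12 ALLOC][13-18 FREE][19-22 ALLOC][23-42 FREE]
Free blocks: [6 20] total_free=26 largest=20 -> 100*(26-20)/26 = 600/26 ≈ 23.077 -> rounds to 23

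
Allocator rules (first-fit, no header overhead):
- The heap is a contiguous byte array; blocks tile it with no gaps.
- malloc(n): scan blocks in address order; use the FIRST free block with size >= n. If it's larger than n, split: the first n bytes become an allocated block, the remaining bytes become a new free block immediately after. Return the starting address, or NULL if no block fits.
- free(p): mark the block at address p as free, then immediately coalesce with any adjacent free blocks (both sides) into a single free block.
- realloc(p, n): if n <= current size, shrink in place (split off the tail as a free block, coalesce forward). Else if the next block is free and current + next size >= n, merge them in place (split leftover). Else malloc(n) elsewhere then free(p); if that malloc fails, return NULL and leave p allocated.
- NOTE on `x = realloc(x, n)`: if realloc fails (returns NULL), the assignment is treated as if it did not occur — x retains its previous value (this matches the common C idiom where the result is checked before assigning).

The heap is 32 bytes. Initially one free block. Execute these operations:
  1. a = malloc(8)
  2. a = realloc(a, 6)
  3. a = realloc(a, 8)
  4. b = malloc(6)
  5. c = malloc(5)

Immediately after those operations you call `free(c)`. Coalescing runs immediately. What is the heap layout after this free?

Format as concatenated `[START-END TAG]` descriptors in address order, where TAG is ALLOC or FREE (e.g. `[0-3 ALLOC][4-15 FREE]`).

Op 1: a = malloc(8) -> a = 0; heap: [0-7 ALLOC][8-31 FREE]
Op 2: a = realloc(a, 6) -> a = 0; heap: [0-5 ALLOC][6-31 FREE]
Op 3: a = realloc(a, 8) -> a = 0; heap: [0-7 ALLOC][8-31 FREE]
Op 4: b = malloc(6) -> b = 8; heap: [0-7 ALLOC][8-13 ALLOC][14-31 FREE]
Op 5: c = malloc(5) -> c = 14; heap: [0-7 ALLOC][8-13 ALLOC][14-18 ALLOC][19-31 FREE]
free(c): c = 14 -> block [14-18 ALLOC]; mark free, coalesce with adjacent free neighbors -> [0-7 ALLOC][8-13 ALLOC][14-31 FREE]

Answer: [0-7 ALLOC][8-13 ALLOC][14-31 FREE]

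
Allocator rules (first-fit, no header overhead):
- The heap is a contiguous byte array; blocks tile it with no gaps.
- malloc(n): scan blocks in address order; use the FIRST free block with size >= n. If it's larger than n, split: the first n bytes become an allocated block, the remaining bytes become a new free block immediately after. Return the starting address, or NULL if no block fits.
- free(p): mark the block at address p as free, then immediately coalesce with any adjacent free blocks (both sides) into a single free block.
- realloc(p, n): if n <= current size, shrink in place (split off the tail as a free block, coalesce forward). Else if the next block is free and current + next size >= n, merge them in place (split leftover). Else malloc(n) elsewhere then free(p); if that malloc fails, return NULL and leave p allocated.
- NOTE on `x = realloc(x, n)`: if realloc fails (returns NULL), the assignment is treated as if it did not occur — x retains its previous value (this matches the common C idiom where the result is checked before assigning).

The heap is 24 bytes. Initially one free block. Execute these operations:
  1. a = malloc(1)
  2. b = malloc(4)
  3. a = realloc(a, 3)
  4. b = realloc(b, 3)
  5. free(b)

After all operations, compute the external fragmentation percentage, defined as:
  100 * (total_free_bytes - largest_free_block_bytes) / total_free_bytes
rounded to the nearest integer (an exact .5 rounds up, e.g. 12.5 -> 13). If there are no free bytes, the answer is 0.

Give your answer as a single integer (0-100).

Answer: 24

Derivation:
Op 1: a = malloc(1) -> a = 0; heap: [0-0 ALLOC][1-23 FREE]
Op 2: b = malloc(4) -> b = 1; heap: [0-0 ALLOC][1-4 ALLOC][5-23 FREE]
Op 3: a = realloc(a, 3) -> a = 5; heap: [0-0 FREE][1-4 ALLOC][5-7 ALLOC][8-23 FREE]
Op 4: b = realloc(b, 3) -> b = 1; heap: [0-0 FREE][1-3 ALLOC][4-4 FREE][5-7 ALLOC][8-23 FREE]
Op 5: free(b) -> (freed b); heap: [0-4 FREE][5-7 ALLOC][8-23 FREE]
Free blocks: [5 16] total_free=21 largest=16 -> 100*(21-16)/21 = 500/21 ≈ 23.810 -> rounds to 24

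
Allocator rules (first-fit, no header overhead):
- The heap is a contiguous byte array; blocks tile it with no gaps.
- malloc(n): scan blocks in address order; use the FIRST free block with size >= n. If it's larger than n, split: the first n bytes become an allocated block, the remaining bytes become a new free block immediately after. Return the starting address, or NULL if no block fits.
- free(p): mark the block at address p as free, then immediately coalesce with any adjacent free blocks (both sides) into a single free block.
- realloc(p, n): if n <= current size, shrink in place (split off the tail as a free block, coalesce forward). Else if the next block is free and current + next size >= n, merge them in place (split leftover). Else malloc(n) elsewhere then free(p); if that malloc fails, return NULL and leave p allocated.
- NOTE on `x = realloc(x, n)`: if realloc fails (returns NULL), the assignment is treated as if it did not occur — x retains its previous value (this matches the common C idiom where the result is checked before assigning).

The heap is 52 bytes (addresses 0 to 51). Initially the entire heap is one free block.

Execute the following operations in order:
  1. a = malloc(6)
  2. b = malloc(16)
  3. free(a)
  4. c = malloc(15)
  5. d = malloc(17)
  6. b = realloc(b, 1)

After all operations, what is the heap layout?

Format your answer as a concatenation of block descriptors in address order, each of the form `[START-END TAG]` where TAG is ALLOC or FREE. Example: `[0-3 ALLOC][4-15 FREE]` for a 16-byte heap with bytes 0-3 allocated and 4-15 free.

Answer: [0-5 FREE][6-6 ALLOC][7-21 FREE][22-36 ALLOC][37-51 FREE]

Derivation:
Op 1: a = malloc(6) -> a = 0; heap: [0-5 ALLOC][6-51 FREE]
Op 2: b = malloc(16) -> b = 6; heap: [0-5 ALLOC][6-21 ALLOC][22-51 FREE]
Op 3: free(a) -> (freed a); heap: [0-5 FREE][6-21 ALLOC][22-51 FREE]
Op 4: c = malloc(15) -> c = 22; heap: [0-5 FREE][6-21 ALLOC][22-36 ALLOC][37-51 FREE]
Op 5: d = malloc(17) -> d = NULL; heap: [0-5 FREE][6-21 ALLOC][22-36 ALLOC][37-51 FREE]
Op 6: b = realloc(b, 1) -> b = 6; heap: [0-5 FREE][6-6 ALLOC][7-21 FREE][22-36 ALLOC][37-51 FREE]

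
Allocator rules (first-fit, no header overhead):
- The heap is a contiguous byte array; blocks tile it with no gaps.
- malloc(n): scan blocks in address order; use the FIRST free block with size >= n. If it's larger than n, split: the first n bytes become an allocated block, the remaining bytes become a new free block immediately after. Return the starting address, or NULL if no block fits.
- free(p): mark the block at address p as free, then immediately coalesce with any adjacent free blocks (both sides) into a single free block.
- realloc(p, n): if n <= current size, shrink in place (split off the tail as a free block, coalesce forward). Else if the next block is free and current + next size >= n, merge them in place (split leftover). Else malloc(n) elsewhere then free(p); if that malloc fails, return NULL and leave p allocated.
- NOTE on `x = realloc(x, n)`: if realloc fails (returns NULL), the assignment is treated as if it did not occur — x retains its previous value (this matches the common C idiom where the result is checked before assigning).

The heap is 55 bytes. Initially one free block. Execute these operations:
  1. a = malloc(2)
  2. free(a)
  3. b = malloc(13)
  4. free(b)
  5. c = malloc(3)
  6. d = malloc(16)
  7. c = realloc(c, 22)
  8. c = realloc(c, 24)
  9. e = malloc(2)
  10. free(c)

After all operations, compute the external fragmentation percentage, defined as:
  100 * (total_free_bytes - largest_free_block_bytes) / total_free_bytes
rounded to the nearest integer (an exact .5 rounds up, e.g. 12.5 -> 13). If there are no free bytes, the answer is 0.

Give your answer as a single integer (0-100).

Answer: 3

Derivation:
Op 1: a = malloc(2) -> a = 0; heap: [0-1 ALLOC][2-54 FREE]
Op 2: free(a) -> (freed a); heap: [0-54 FREE]
Op 3: b = malloc(13) -> b = 0; heap: [0-12 ALLOC][13-54 FREE]
Op 4: free(b) -> (freed b); heap: [0-54 FREE]
Op 5: c = malloc(3) -> c = 0; heap: [0-2 ALLOC][3-54 FREE]
Op 6: d = malloc(16) -> d = 3; heap: [0-2 ALLOC][3-18 ALLOC][19-54 FREE]
Op 7: c = realloc(c, 22) -> c = 19; heap: [0-2 FREE][3-18 ALLOC][19-40 ALLOC][41-54 FREE]
Op 8: c = realloc(c, 24) -> c = 19; heap: [0-2 FREE][3-18 ALLOC][19-42 ALLOC][43-54 FREE]
Op 9: e = malloc(2) -> e = 0; heap: [0-1 ALLOC][2-2 FREE][3-18 ALLOC][19-42 ALLOC][43-54 FREE]
Op 10: free(c) -> (freed c); heap: [0-1 ALLOC][2-2 FREE][3-18 ALLOC][19-54 FREE]
Free blocks: [1 36] total_free=37 largest=36 -> 100*(37-36)/37 = 100/37 ≈ 2.703 -> rounds to 3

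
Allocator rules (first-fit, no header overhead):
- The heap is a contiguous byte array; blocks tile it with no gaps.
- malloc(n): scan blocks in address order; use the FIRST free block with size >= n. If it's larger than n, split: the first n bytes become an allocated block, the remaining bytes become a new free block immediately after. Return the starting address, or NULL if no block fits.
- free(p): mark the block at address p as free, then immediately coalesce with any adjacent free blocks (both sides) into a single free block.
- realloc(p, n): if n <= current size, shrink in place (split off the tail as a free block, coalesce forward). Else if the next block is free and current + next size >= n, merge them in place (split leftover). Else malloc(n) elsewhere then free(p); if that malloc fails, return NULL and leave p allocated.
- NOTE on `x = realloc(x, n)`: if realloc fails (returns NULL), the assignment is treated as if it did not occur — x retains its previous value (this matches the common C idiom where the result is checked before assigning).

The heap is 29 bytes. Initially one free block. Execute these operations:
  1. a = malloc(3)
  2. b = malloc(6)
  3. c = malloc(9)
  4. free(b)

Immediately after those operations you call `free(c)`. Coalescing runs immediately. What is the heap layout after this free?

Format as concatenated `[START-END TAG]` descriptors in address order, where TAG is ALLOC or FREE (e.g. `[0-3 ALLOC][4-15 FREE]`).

Answer: [0-2 ALLOC][3-28 FREE]

Derivation:
Op 1: a = malloc(3) -> a = 0; heap: [0-2 ALLOC][3-28 FREE]
Op 2: b = malloc(6) -> b = 3; heap: [0-2 ALLOC][3-8 ALLOC][9-28 FREE]
Op 3: c = malloc(9) -> c = 9; heap: [0-2 ALLOC][3-8 ALLOC][9-17 ALLOC][18-28 FREE]
Op 4: free(b) -> (freed b); heap: [0-2 ALLOC][3-8 FREE][9-17 ALLOC][18-28 FREE]
free(c): c = 9 -> block [9-17 ALLOC]; mark free, coalesce with adjacent free neighbors -> [0-2 ALLOC][3-28 FREE]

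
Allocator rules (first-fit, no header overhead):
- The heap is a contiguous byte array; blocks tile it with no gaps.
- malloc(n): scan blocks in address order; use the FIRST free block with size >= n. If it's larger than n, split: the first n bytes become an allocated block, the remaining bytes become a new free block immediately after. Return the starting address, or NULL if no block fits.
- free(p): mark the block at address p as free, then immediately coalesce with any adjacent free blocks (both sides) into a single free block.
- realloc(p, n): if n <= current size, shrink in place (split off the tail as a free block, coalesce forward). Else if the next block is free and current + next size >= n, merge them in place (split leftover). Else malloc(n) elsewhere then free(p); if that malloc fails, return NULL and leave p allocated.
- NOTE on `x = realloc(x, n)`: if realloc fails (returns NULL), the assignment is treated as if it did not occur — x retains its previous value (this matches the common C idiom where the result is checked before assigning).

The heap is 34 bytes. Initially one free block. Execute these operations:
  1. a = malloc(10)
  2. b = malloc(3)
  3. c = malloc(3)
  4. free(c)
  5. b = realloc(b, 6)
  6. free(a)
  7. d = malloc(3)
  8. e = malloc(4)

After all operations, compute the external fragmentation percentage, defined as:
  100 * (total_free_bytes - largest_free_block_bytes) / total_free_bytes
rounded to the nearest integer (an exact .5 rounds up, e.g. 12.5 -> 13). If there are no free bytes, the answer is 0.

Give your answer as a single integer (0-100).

Op 1: a = malloc(10) -> a = 0; heap: [0-9 ALLOC][10-33 FREE]
Op 2: b = malloc(3) -> b = 10; heap: [0-9 ALLOC][10-12 ALLOC][13-33 FREE]
Op 3: c = malloc(3) -> c = 13; heap: [0-9 ALLOC][10-12 ALLOC][13-15 ALLOC][16-33 FREE]
Op 4: free(c) -> (freed c); heap: [0-9 ALLOC][10-12 ALLOC][13-33 FREE]
Op 5: b = realloc(b, 6) -> b = 10; heap: [0-9 ALLOC][10-15 ALLOC][16-33 FREE]
Op 6: free(a) -> (freed a); heap: [0-9 FREE][10-15 ALLOC][16-33 FREE]
Op 7: d = malloc(3) -> d = 0; heap: [0-2 ALLOC][3-9 FREE][10-15 ALLOC][16-33 FREE]
Op 8: e = malloc(4) -> e = 3; heap: [0-2 ALLOC][3-6 ALLOC][7-9 FREE][10-15 ALLOC][16-33 FREE]
Free blocks: [3 18] total_free=21 largest=18 -> 100*(21-18)/21 = 300/21 ≈ 14.286 -> rounds to 14

Answer: 14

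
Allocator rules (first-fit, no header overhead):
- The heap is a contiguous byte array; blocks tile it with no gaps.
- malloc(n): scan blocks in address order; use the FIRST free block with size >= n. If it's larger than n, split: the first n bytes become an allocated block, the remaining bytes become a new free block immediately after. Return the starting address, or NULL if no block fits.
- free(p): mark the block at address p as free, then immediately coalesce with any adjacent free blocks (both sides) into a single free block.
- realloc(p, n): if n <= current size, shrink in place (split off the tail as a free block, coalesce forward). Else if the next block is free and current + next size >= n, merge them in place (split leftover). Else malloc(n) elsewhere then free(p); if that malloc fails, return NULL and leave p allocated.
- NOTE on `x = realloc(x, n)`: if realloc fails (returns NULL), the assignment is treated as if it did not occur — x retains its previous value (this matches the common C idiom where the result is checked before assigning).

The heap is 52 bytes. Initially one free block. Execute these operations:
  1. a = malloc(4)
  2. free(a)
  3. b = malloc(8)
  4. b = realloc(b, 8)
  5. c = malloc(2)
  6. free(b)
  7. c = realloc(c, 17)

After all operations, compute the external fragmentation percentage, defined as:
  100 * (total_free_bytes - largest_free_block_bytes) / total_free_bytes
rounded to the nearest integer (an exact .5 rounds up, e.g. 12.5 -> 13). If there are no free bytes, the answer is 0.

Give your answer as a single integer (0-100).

Answer: 23

Derivation:
Op 1: a = malloc(4) -> a = 0; heap: [0-3 ALLOC][4-51 FREE]
Op 2: free(a) -> (freed a); heap: [0-51 FREE]
Op 3: b = malloc(8) -> b = 0; heap: [0-7 ALLOC][8-51 FREE]
Op 4: b = realloc(b, 8) -> b = 0; heap: [0-7 ALLOC][8-51 FREE]
Op 5: c = malloc(2) -> c = 8; heap: [0-7 ALLOC][8-9 ALLOC][10-51 FREE]
Op 6: free(b) -> (freed b); heap: [0-7 FREE][8-9 ALLOC][10-51 FREE]
Op 7: c = realloc(c, 17) -> c = 8; heap: [0-7 FREE][8-24 ALLOC][25-51 FREE]
Free blocks: [8 27] total_free=35 largest=27 -> 100*(35-27)/35 = 800/35 ≈ 22.857 -> rounds to 23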